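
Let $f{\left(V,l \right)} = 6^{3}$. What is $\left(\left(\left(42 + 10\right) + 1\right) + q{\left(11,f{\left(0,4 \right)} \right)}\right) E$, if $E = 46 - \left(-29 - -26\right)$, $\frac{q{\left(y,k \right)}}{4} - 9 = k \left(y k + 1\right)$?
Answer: $100637033$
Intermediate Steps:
$f{\left(V,l \right)} = 216$
$q{\left(y,k \right)} = 36 + 4 k \left(1 + k y\right)$ ($q{\left(y,k \right)} = 36 + 4 k \left(y k + 1\right) = 36 + 4 k \left(k y + 1\right) = 36 + 4 k \left(1 + k y\right)$)
$E = 49$ ($E = 46 - \left(-29 + 26\right) = 46 - -3 = 46 + 3 = 49$)
$\left(\left(\left(42 + 10\right) + 1\right) + q{\left(11,f{\left(0,4 \right)} \right)}\right) E = \left(\left(\left(42 + 10\right) + 1\right) + \left(36 + 4 \cdot 216 + 4 \cdot 11 \cdot 216^{2}\right)\right) 49 = \left(\left(52 + 1\right) + \left(36 + 864 + 4 \cdot 11 \cdot 46656\right)\right) 49 = \left(53 + \left(36 + 864 + 2052864\right)\right) 49 = \left(53 + 2053764\right) 49 = 2053817 \cdot 49 = 100637033$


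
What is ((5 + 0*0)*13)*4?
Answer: 260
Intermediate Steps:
((5 + 0*0)*13)*4 = ((5 + 0)*13)*4 = (5*13)*4 = 65*4 = 260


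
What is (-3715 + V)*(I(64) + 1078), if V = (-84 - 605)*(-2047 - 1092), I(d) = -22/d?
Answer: 4653440385/2 ≈ 2.3267e+9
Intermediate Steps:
V = 2162771 (V = -689*(-3139) = 2162771)
(-3715 + V)*(I(64) + 1078) = (-3715 + 2162771)*(-22/64 + 1078) = 2159056*(-22*1/64 + 1078) = 2159056*(-11/32 + 1078) = 2159056*(34485/32) = 4653440385/2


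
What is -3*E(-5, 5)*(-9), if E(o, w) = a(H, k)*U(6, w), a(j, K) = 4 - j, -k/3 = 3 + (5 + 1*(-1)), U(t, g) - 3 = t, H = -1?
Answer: 1215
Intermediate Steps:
U(t, g) = 3 + t
k = -21 (k = -3*(3 + (5 + 1*(-1))) = -3*(3 + (5 - 1)) = -3*(3 + 4) = -3*7 = -21)
E(o, w) = 45 (E(o, w) = (4 - 1*(-1))*(3 + 6) = (4 + 1)*9 = 5*9 = 45)
-3*E(-5, 5)*(-9) = -3*45*(-9) = -135*(-9) = 1215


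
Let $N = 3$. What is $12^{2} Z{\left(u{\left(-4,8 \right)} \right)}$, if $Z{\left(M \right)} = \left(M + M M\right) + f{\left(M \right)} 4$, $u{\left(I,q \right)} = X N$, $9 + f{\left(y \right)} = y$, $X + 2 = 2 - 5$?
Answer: $16416$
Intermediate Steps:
$X = -5$ ($X = -2 + \left(2 - 5\right) = -2 - 3 = -5$)
$f{\left(y \right)} = -9 + y$
$u{\left(I,q \right)} = -15$ ($u{\left(I,q \right)} = \left(-5\right) 3 = -15$)
$Z{\left(M \right)} = -36 + M^{2} + 5 M$ ($Z{\left(M \right)} = \left(M + M M\right) + \left(-9 + M\right) 4 = \left(M + M^{2}\right) + \left(-36 + 4 M\right) = -36 + M^{2} + 5 M$)
$12^{2} Z{\left(u{\left(-4,8 \right)} \right)} = 12^{2} \left(-36 + \left(-15\right)^{2} + 5 \left(-15\right)\right) = 144 \left(-36 + 225 - 75\right) = 144 \cdot 114 = 16416$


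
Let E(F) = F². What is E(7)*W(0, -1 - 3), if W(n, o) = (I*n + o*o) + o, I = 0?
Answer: 588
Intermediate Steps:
W(n, o) = o + o² (W(n, o) = (0*n + o*o) + o = (0 + o²) + o = o² + o = o + o²)
E(7)*W(0, -1 - 3) = 7²*((-1 - 3)*(1 + (-1 - 3))) = 49*(-4*(1 - 4)) = 49*(-4*(-3)) = 49*12 = 588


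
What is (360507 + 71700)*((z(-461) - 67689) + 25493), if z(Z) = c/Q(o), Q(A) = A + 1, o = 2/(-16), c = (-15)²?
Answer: -126883873404/7 ≈ -1.8126e+10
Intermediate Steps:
c = 225
o = -⅛ (o = 2*(-1/16) = -⅛ ≈ -0.12500)
Q(A) = 1 + A
z(Z) = 1800/7 (z(Z) = 225/(1 - ⅛) = 225/(7/8) = 225*(8/7) = 1800/7)
(360507 + 71700)*((z(-461) - 67689) + 25493) = (360507 + 71700)*((1800/7 - 67689) + 25493) = 432207*(-472023/7 + 25493) = 432207*(-293572/7) = -126883873404/7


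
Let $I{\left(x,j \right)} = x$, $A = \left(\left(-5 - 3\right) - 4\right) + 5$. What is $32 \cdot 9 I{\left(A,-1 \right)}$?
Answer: $-2016$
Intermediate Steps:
$A = -7$ ($A = \left(-8 - 4\right) + 5 = -12 + 5 = -7$)
$32 \cdot 9 I{\left(A,-1 \right)} = 32 \cdot 9 \left(-7\right) = 288 \left(-7\right) = -2016$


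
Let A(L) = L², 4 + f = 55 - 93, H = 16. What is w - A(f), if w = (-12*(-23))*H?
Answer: 2652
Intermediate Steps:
w = 4416 (w = -12*(-23)*16 = 276*16 = 4416)
f = -42 (f = -4 + (55 - 93) = -4 - 38 = -42)
w - A(f) = 4416 - 1*(-42)² = 4416 - 1*1764 = 4416 - 1764 = 2652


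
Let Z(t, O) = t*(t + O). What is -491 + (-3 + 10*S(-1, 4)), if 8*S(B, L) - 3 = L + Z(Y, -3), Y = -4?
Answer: -1801/4 ≈ -450.25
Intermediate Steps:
Z(t, O) = t*(O + t)
S(B, L) = 31/8 + L/8 (S(B, L) = 3/8 + (L - 4*(-3 - 4))/8 = 3/8 + (L - 4*(-7))/8 = 3/8 + (L + 28)/8 = 3/8 + (28 + L)/8 = 3/8 + (7/2 + L/8) = 31/8 + L/8)
-491 + (-3 + 10*S(-1, 4)) = -491 + (-3 + 10*(31/8 + (1/8)*4)) = -491 + (-3 + 10*(31/8 + 1/2)) = -491 + (-3 + 10*(35/8)) = -491 + (-3 + 175/4) = -491 + 163/4 = -1801/4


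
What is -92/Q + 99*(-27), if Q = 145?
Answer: -387677/145 ≈ -2673.6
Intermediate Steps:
-92/Q + 99*(-27) = -92/145 + 99*(-27) = -92*1/145 - 2673 = -92/145 - 2673 = -387677/145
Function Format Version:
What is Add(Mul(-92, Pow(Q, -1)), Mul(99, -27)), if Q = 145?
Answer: Rational(-387677, 145) ≈ -2673.6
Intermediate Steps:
Add(Mul(-92, Pow(Q, -1)), Mul(99, -27)) = Add(Mul(-92, Pow(145, -1)), Mul(99, -27)) = Add(Mul(-92, Rational(1, 145)), -2673) = Add(Rational(-92, 145), -2673) = Rational(-387677, 145)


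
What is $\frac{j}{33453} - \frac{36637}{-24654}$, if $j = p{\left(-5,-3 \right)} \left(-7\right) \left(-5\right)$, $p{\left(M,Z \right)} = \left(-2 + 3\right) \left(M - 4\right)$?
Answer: $\frac{6443659}{4363758} \approx 1.4766$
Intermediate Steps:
$p{\left(M,Z \right)} = -4 + M$ ($p{\left(M,Z \right)} = 1 \left(-4 + M\right) = -4 + M$)
$j = -315$ ($j = \left(-4 - 5\right) \left(-7\right) \left(-5\right) = \left(-9\right) \left(-7\right) \left(-5\right) = 63 \left(-5\right) = -315$)
$\frac{j}{33453} - \frac{36637}{-24654} = - \frac{315}{33453} - \frac{36637}{-24654} = \left(-315\right) \frac{1}{33453} - - \frac{36637}{24654} = - \frac{5}{531} + \frac{36637}{24654} = \frac{6443659}{4363758}$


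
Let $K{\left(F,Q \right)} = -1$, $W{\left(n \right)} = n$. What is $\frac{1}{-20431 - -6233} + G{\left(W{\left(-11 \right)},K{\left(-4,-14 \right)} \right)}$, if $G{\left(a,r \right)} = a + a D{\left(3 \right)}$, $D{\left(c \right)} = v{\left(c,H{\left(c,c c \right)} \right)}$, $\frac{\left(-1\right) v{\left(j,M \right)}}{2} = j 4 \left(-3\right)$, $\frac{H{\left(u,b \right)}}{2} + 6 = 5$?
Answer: $- \frac{11400995}{14198} \approx -803.0$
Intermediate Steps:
$H{\left(u,b \right)} = -2$ ($H{\left(u,b \right)} = -12 + 2 \cdot 5 = -12 + 10 = -2$)
$v{\left(j,M \right)} = 24 j$ ($v{\left(j,M \right)} = - 2 j 4 \left(-3\right) = - 2 \cdot 4 j \left(-3\right) = - 2 \left(- 12 j\right) = 24 j$)
$D{\left(c \right)} = 24 c$
$G{\left(a,r \right)} = 73 a$ ($G{\left(a,r \right)} = a + a 24 \cdot 3 = a + a 72 = a + 72 a = 73 a$)
$\frac{1}{-20431 - -6233} + G{\left(W{\left(-11 \right)},K{\left(-4,-14 \right)} \right)} = \frac{1}{-20431 - -6233} + 73 \left(-11\right) = \frac{1}{-20431 + 6233} - 803 = \frac{1}{-14198} - 803 = - \frac{1}{14198} - 803 = - \frac{11400995}{14198}$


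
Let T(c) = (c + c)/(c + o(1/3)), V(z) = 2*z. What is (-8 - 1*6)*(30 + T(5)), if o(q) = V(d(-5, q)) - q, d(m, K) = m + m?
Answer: -9450/23 ≈ -410.87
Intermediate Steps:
d(m, K) = 2*m
o(q) = -20 - q (o(q) = 2*(2*(-5)) - q = 2*(-10) - q = -20 - q)
T(c) = 2*c/(-61/3 + c) (T(c) = (c + c)/(c + (-20 - 1/3)) = (2*c)/(c + (-20 - 1*⅓)) = (2*c)/(c + (-20 - ⅓)) = (2*c)/(c - 61/3) = (2*c)/(-61/3 + c) = 2*c/(-61/3 + c))
(-8 - 1*6)*(30 + T(5)) = (-8 - 1*6)*(30 + 6*5/(-61 + 3*5)) = (-8 - 6)*(30 + 6*5/(-61 + 15)) = -14*(30 + 6*5/(-46)) = -14*(30 + 6*5*(-1/46)) = -14*(30 - 15/23) = -14*675/23 = -9450/23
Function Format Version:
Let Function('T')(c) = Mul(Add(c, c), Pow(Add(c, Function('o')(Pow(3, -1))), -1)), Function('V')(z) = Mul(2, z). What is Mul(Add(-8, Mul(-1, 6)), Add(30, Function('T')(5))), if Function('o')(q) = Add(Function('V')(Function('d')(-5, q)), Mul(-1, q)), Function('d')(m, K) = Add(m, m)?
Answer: Rational(-9450, 23) ≈ -410.87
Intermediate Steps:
Function('d')(m, K) = Mul(2, m)
Function('o')(q) = Add(-20, Mul(-1, q)) (Function('o')(q) = Add(Mul(2, Mul(2, -5)), Mul(-1, q)) = Add(Mul(2, -10), Mul(-1, q)) = Add(-20, Mul(-1, q)))
Function('T')(c) = Mul(2, c, Pow(Add(Rational(-61, 3), c), -1)) (Function('T')(c) = Mul(Add(c, c), Pow(Add(c, Add(-20, Mul(-1, Pow(3, -1)))), -1)) = Mul(Mul(2, c), Pow(Add(c, Add(-20, Mul(-1, Rational(1, 3)))), -1)) = Mul(Mul(2, c), Pow(Add(c, Add(-20, Rational(-1, 3))), -1)) = Mul(Mul(2, c), Pow(Add(c, Rational(-61, 3)), -1)) = Mul(Mul(2, c), Pow(Add(Rational(-61, 3), c), -1)) = Mul(2, c, Pow(Add(Rational(-61, 3), c), -1)))
Mul(Add(-8, Mul(-1, 6)), Add(30, Function('T')(5))) = Mul(Add(-8, Mul(-1, 6)), Add(30, Mul(6, 5, Pow(Add(-61, Mul(3, 5)), -1)))) = Mul(Add(-8, -6), Add(30, Mul(6, 5, Pow(Add(-61, 15), -1)))) = Mul(-14, Add(30, Mul(6, 5, Pow(-46, -1)))) = Mul(-14, Add(30, Mul(6, 5, Rational(-1, 46)))) = Mul(-14, Add(30, Rational(-15, 23))) = Mul(-14, Rational(675, 23)) = Rational(-9450, 23)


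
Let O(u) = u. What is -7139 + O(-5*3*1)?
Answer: -7154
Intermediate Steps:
-7139 + O(-5*3*1) = -7139 - 5*3*1 = -7139 - 15*1 = -7139 - 15 = -7154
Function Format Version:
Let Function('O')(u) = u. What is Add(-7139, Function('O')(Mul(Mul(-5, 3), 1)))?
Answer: -7154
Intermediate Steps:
Add(-7139, Function('O')(Mul(Mul(-5, 3), 1))) = Add(-7139, Mul(Mul(-5, 3), 1)) = Add(-7139, Mul(-15, 1)) = Add(-7139, -15) = -7154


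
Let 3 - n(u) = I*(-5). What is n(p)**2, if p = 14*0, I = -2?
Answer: 49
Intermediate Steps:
p = 0
n(u) = -7 (n(u) = 3 - (-2)*(-5) = 3 - 1*10 = 3 - 10 = -7)
n(p)**2 = (-7)**2 = 49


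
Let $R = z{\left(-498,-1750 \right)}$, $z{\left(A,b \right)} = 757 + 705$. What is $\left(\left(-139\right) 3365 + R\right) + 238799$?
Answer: $-227474$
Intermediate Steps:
$z{\left(A,b \right)} = 1462$
$R = 1462$
$\left(\left(-139\right) 3365 + R\right) + 238799 = \left(\left(-139\right) 3365 + 1462\right) + 238799 = \left(-467735 + 1462\right) + 238799 = -466273 + 238799 = -227474$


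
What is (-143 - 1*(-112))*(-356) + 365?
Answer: 11401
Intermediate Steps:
(-143 - 1*(-112))*(-356) + 365 = (-143 + 112)*(-356) + 365 = -31*(-356) + 365 = 11036 + 365 = 11401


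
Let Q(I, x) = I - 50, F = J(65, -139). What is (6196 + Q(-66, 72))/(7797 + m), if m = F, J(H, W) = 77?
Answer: 3040/3937 ≈ 0.77216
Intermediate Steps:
F = 77
m = 77
Q(I, x) = -50 + I
(6196 + Q(-66, 72))/(7797 + m) = (6196 + (-50 - 66))/(7797 + 77) = (6196 - 116)/7874 = 6080*(1/7874) = 3040/3937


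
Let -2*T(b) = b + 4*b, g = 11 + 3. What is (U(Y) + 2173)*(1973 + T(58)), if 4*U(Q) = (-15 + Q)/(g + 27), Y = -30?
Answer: 162841439/41 ≈ 3.9717e+6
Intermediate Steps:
g = 14
T(b) = -5*b/2 (T(b) = -(b + 4*b)/2 = -5*b/2)
U(Q) = -15/164 + Q/164 (U(Q) = ((-15 + Q)/(14 + 27))/4 = ((-15 + Q)/41)/4 = ((-15 + Q)*(1/41))/4 = (-15/41 + Q/41)/4 = -15/164 + Q/164)
(U(Y) + 2173)*(1973 + T(58)) = ((-15/164 + (1/164)*(-30)) + 2173)*(1973 - 5/2*58) = ((-15/164 - 15/82) + 2173)*(1973 - 145) = (-45/164 + 2173)*1828 = (356327/164)*1828 = 162841439/41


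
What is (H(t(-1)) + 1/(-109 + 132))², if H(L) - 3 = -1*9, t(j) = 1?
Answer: 18769/529 ≈ 35.480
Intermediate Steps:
H(L) = -6 (H(L) = 3 - 1*9 = 3 - 9 = -6)
(H(t(-1)) + 1/(-109 + 132))² = (-6 + 1/(-109 + 132))² = (-6 + 1/23)² = (-137/23)² = 18769/529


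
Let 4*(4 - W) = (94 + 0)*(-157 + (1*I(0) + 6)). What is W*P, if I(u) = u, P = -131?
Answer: -930755/2 ≈ -4.6538e+5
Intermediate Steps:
W = 7105/2 (W = 4 - (94 + 0)*(-157 + (1*0 + 6))/4 = 4 - 47*(-157 + (0 + 6))/2 = 4 - 47*(-157 + 6)/2 = 4 - 47*(-151)/2 = 4 - ¼*(-14194) = 4 + 7097/2 = 7105/2 ≈ 3552.5)
W*P = (7105/2)*(-131) = -930755/2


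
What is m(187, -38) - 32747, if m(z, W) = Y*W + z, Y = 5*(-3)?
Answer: -31990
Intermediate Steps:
Y = -15
m(z, W) = z - 15*W (m(z, W) = -15*W + z = z - 15*W)
m(187, -38) - 32747 = (187 - 15*(-38)) - 32747 = (187 + 570) - 32747 = 757 - 32747 = -31990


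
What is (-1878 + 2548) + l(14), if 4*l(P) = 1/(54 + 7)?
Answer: 163481/244 ≈ 670.00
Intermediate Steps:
l(P) = 1/244 (l(P) = 1/(4*(54 + 7)) = (¼)/61 = (¼)*(1/61) = 1/244)
(-1878 + 2548) + l(14) = (-1878 + 2548) + 1/244 = 670 + 1/244 = 163481/244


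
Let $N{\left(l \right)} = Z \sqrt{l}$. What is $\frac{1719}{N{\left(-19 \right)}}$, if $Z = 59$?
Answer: $- \frac{1719 i \sqrt{19}}{1121} \approx - 6.6842 i$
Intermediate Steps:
$N{\left(l \right)} = 59 \sqrt{l}$
$\frac{1719}{N{\left(-19 \right)}} = \frac{1719}{59 \sqrt{-19}} = \frac{1719}{59 i \sqrt{19}} = 1719 \left(- \frac{i \sqrt{19}}{1121}\right) = - \frac{1719 i \sqrt{19}}{1121}$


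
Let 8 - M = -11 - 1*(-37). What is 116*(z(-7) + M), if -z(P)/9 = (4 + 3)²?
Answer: -53244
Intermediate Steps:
M = -18 (M = 8 - (-11 - 1*(-37)) = 8 - (-11 + 37) = 8 - 1*26 = 8 - 26 = -18)
z(P) = -441 (z(P) = -9*(4 + 3)² = -9*7² = -9*49 = -441)
116*(z(-7) + M) = 116*(-441 - 18) = 116*(-459) = -53244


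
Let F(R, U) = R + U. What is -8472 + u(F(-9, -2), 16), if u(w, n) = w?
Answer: -8483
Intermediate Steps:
-8472 + u(F(-9, -2), 16) = -8472 + (-9 - 2) = -8472 - 11 = -8483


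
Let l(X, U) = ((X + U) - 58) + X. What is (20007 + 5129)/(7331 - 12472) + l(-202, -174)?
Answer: -3294812/5141 ≈ -640.89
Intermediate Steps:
l(X, U) = -58 + U + 2*X (l(X, U) = ((U + X) - 58) + X = (-58 + U + X) + X = -58 + U + 2*X)
(20007 + 5129)/(7331 - 12472) + l(-202, -174) = (20007 + 5129)/(7331 - 12472) + (-58 - 174 + 2*(-202)) = 25136/(-5141) + (-58 - 174 - 404) = 25136*(-1/5141) - 636 = -25136/5141 - 636 = -3294812/5141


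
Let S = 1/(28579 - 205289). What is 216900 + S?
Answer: 38328398999/176710 ≈ 2.1690e+5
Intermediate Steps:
S = -1/176710 (S = 1/(-176710) = -1/176710 ≈ -5.6590e-6)
216900 + S = 216900 - 1/176710 = 38328398999/176710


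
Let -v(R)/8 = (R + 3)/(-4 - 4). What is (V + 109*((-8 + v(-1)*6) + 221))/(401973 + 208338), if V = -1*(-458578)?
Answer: 483103/610311 ≈ 0.79157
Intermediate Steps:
V = 458578
v(R) = 3 + R (v(R) = -8*(R + 3)/(-4 - 4) = -8*(3 + R)/(-8) = -8*(3 + R)*(-1)/8 = -8*(-3/8 - R/8) = 3 + R)
(V + 109*((-8 + v(-1)*6) + 221))/(401973 + 208338) = (458578 + 109*((-8 + (3 - 1)*6) + 221))/(401973 + 208338) = (458578 + 109*((-8 + 2*6) + 221))/610311 = (458578 + 109*((-8 + 12) + 221))*(1/610311) = (458578 + 109*(4 + 221))*(1/610311) = (458578 + 109*225)*(1/610311) = (458578 + 24525)*(1/610311) = 483103*(1/610311) = 483103/610311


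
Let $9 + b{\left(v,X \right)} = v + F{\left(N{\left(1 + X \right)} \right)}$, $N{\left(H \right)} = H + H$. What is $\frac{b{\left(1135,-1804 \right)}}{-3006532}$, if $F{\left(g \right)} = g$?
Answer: $\frac{620}{751633} \approx 0.00082487$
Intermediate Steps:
$N{\left(H \right)} = 2 H$
$b{\left(v,X \right)} = -7 + v + 2 X$ ($b{\left(v,X \right)} = -9 + \left(v + 2 \left(1 + X\right)\right) = -9 + \left(v + \left(2 + 2 X\right)\right) = -9 + \left(2 + v + 2 X\right) = -7 + v + 2 X$)
$\frac{b{\left(1135,-1804 \right)}}{-3006532} = \frac{-7 + 1135 + 2 \left(-1804\right)}{-3006532} = \left(-7 + 1135 - 3608\right) \left(- \frac{1}{3006532}\right) = \left(-2480\right) \left(- \frac{1}{3006532}\right) = \frac{620}{751633}$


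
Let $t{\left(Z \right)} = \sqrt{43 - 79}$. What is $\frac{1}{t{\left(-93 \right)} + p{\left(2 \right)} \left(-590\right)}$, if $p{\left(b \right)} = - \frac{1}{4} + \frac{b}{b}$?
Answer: $- \frac{590}{261123} - \frac{8 i}{261123} \approx -0.0022595 - 3.0637 \cdot 10^{-5} i$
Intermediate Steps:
$p{\left(b \right)} = \frac{3}{4}$ ($p{\left(b \right)} = \left(-1\right) \frac{1}{4} + 1 = - \frac{1}{4} + 1 = \frac{3}{4}$)
$t{\left(Z \right)} = 6 i$ ($t{\left(Z \right)} = \sqrt{-36} = 6 i$)
$\frac{1}{t{\left(-93 \right)} + p{\left(2 \right)} \left(-590\right)} = \frac{1}{6 i + \frac{3}{4} \left(-590\right)} = \frac{1}{6 i - \frac{885}{2}} = \frac{1}{- \frac{885}{2} + 6 i} = \frac{4 \left(- \frac{885}{2} - 6 i\right)}{783369}$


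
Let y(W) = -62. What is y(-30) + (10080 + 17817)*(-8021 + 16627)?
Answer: 240081520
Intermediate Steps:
y(-30) + (10080 + 17817)*(-8021 + 16627) = -62 + (10080 + 17817)*(-8021 + 16627) = -62 + 27897*8606 = -62 + 240081582 = 240081520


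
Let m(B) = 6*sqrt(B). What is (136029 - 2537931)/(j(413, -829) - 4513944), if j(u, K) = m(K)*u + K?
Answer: 10844042298246/20388265702765 + 5951913156*I*sqrt(829)/20388265702765 ≈ 0.53188 + 0.0084053*I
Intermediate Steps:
j(u, K) = K + 6*u*sqrt(K) (j(u, K) = (6*sqrt(K))*u + K = 6*u*sqrt(K) + K = K + 6*u*sqrt(K))
(136029 - 2537931)/(j(413, -829) - 4513944) = (136029 - 2537931)/((-829 + 6*413*sqrt(-829)) - 4513944) = -2401902/((-829 + 6*413*(I*sqrt(829))) - 4513944) = -2401902/((-829 + 2478*I*sqrt(829)) - 4513944) = -2401902/(-4514773 + 2478*I*sqrt(829))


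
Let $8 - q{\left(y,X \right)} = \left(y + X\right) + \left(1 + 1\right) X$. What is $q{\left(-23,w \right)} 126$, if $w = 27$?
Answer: $-6300$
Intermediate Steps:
$q{\left(y,X \right)} = 8 - y - 3 X$ ($q{\left(y,X \right)} = 8 - \left(\left(y + X\right) + \left(1 + 1\right) X\right) = 8 - \left(\left(X + y\right) + 2 X\right) = 8 - \left(y + 3 X\right) = 8 - y - 3 X$)
$q{\left(-23,w \right)} 126 = \left(8 - -23 - 81\right) 126 = \left(8 + 23 - 81\right) 126 = \left(-50\right) 126 = -6300$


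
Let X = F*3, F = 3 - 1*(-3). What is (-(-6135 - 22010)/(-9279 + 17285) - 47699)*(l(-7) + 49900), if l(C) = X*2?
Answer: -9534032023432/4003 ≈ -2.3817e+9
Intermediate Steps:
F = 6 (F = 3 + 3 = 6)
X = 18 (X = 6*3 = 18)
l(C) = 36 (l(C) = 18*2 = 36)
(-(-6135 - 22010)/(-9279 + 17285) - 47699)*(l(-7) + 49900) = (-(-6135 - 22010)/(-9279 + 17285) - 47699)*(36 + 49900) = (-(-28145)/8006 - 47699)*49936 = (-1*(-28145/8006) - 47699)*49936 = (28145/8006 - 47699)*49936 = -381850049/8006*49936 = -9534032023432/4003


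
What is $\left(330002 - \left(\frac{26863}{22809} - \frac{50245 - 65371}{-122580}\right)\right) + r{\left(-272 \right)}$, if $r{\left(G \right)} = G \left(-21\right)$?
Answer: $\frac{52146053493193}{155329290} \approx 3.3571 \cdot 10^{5}$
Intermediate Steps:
$r{\left(G \right)} = - 21 G$
$\left(330002 - \left(\frac{26863}{22809} - \frac{50245 - 65371}{-122580}\right)\right) + r{\left(-272 \right)} = \left(330002 - \left(\frac{26863}{22809} - \frac{50245 - 65371}{-122580}\right)\right) - -5712 = \left(330002 - \left(\frac{26863}{22809} - \left(50245 - 65371\right) \left(- \frac{1}{122580}\right)\right)\right) + 5712 = \left(330002 - \frac{163769867}{155329290}\right) + 5712 = \frac{51258812588713}{155329290} + 5712 = \frac{52146053493193}{155329290}$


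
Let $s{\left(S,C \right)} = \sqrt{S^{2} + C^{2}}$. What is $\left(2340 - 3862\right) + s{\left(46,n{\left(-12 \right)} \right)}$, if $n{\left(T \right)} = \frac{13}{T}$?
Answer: $-1522 + \frac{\sqrt{304873}}{12} \approx -1476.0$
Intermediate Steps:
$s{\left(S,C \right)} = \sqrt{C^{2} + S^{2}}$
$\left(2340 - 3862\right) + s{\left(46,n{\left(-12 \right)} \right)} = \left(2340 - 3862\right) + \sqrt{\left(\frac{13}{-12}\right)^{2} + 46^{2}} = -1522 + \sqrt{\left(13 \left(- \frac{1}{12}\right)\right)^{2} + 2116} = -1522 + \sqrt{\left(- \frac{13}{12}\right)^{2} + 2116} = -1522 + \sqrt{\frac{169}{144} + 2116} = -1522 + \sqrt{\frac{304873}{144}} = -1522 + \frac{\sqrt{304873}}{12}$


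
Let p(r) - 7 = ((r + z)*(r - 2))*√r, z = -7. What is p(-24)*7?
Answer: 49 + 11284*I*√6 ≈ 49.0 + 27640.0*I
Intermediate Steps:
p(r) = 7 + √r*(-7 + r)*(-2 + r) (p(r) = 7 + ((r - 7)*(r - 2))*√r = 7 + ((-7 + r)*(-2 + r))*√r = 7 + √r*(-7 + r)*(-2 + r))
p(-24)*7 = (7 + (-24)^(5/2) - (-432)*I*√6 + 14*√(-24))*7 = (7 + 1152*I*√6 - (-432)*I*√6 + 14*(2*I*√6))*7 = (7 + 1152*I*√6 + 432*I*√6 + 28*I*√6)*7 = (7 + 1612*I*√6)*7 = 49 + 11284*I*√6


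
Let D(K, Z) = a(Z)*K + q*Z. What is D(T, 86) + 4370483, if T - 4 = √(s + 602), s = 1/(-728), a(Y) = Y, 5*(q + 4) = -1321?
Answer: 21738809/5 + 129*√8862490/182 ≈ 4.3499e+6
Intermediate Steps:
q = -1341/5 (q = -4 + (⅕)*(-1321) = -4 - 1321/5 = -1341/5 ≈ -268.20)
s = -1/728 ≈ -0.0013736
T = 4 + 3*√8862490/364 (T = 4 + √(-1/728 + 602) = 4 + √(438255/728) = 4 + 3*√8862490/364 ≈ 28.536)
D(K, Z) = -1341*Z/5 + K*Z (D(K, Z) = Z*K - 1341*Z/5 = K*Z - 1341*Z/5 = -1341*Z/5 + K*Z)
D(T, 86) + 4370483 = (⅕)*86*(-1341 + 5*(4 + 3*√8862490/364)) + 4370483 = (⅕)*86*(-1341 + (20 + 15*√8862490/364)) + 4370483 = (⅕)*86*(-1321 + 15*√8862490/364) + 4370483 = (-113606/5 + 129*√8862490/182) + 4370483 = 21738809/5 + 129*√8862490/182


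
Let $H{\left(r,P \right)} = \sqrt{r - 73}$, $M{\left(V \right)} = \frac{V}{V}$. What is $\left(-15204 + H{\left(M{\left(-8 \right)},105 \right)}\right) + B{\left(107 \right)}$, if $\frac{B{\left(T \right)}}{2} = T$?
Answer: $-14990 + 6 i \sqrt{2} \approx -14990.0 + 8.4853 i$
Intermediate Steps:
$B{\left(T \right)} = 2 T$
$M{\left(V \right)} = 1$
$H{\left(r,P \right)} = \sqrt{-73 + r}$
$\left(-15204 + H{\left(M{\left(-8 \right)},105 \right)}\right) + B{\left(107 \right)} = \left(-15204 + \sqrt{-73 + 1}\right) + 2 \cdot 107 = \left(-15204 + \sqrt{-72}\right) + 214 = \left(-15204 + 6 i \sqrt{2}\right) + 214 = -14990 + 6 i \sqrt{2}$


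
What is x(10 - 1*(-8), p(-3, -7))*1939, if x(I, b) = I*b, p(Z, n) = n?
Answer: -244314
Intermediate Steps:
x(10 - 1*(-8), p(-3, -7))*1939 = ((10 - 1*(-8))*(-7))*1939 = ((10 + 8)*(-7))*1939 = (18*(-7))*1939 = -126*1939 = -244314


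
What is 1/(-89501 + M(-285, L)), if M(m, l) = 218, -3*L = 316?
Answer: -1/89283 ≈ -1.1200e-5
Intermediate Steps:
L = -316/3 (L = -⅓*316 = -316/3 ≈ -105.33)
1/(-89501 + M(-285, L)) = 1/(-89501 + 218) = 1/(-89283) = -1/89283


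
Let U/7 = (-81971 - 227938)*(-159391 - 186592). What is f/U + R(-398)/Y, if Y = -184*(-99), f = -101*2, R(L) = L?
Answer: -4526120693539/207155310396804 ≈ -0.021849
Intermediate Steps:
f = -202
U = 750562718829 (U = 7*((-81971 - 227938)*(-159391 - 186592)) = 7*(-309909*(-345983)) = 7*107223245547 = 750562718829)
Y = 18216
f/U + R(-398)/Y = -202/750562718829 - 398/18216 = -202*1/750562718829 - 398*1/18216 = -202/750562718829 - 199/9108 = -4526120693539/207155310396804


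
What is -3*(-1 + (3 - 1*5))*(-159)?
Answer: -1431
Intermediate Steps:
-3*(-1 + (3 - 1*5))*(-159) = -3*(-1 + (3 - 5))*(-159) = -3*(-1 - 2)*(-159) = -3*(-3)*(-159) = 9*(-159) = -1431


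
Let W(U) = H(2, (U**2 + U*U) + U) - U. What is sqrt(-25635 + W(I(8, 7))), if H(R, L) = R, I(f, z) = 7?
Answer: 2*I*sqrt(6410) ≈ 160.13*I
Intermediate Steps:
W(U) = 2 - U
sqrt(-25635 + W(I(8, 7))) = sqrt(-25635 + (2 - 1*7)) = sqrt(-25635 + (2 - 7)) = sqrt(-25635 - 5) = sqrt(-25640) = 2*I*sqrt(6410)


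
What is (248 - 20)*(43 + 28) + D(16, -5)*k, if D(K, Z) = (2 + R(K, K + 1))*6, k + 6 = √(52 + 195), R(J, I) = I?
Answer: 15504 + 114*√247 ≈ 17296.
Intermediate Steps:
k = -6 + √247 (k = -6 + √(52 + 195) = -6 + √247 ≈ 9.7162)
D(K, Z) = 18 + 6*K (D(K, Z) = (2 + (K + 1))*6 = (2 + (1 + K))*6 = (3 + K)*6 = 18 + 6*K)
(248 - 20)*(43 + 28) + D(16, -5)*k = (248 - 20)*(43 + 28) + (18 + 6*16)*(-6 + √247) = 228*71 + (18 + 96)*(-6 + √247) = 16188 + 114*(-6 + √247) = 16188 + (-684 + 114*√247) = 15504 + 114*√247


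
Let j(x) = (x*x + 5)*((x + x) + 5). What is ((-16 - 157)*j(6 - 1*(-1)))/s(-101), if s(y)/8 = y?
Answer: 88749/404 ≈ 219.68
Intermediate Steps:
s(y) = 8*y
j(x) = (5 + x²)*(5 + 2*x) (j(x) = (x² + 5)*(2*x + 5) = (5 + x²)*(5 + 2*x))
((-16 - 157)*j(6 - 1*(-1)))/s(-101) = ((-16 - 157)*(25 + 2*(6 - 1*(-1))³ + 5*(6 - 1*(-1))² + 10*(6 - 1*(-1))))/((8*(-101))) = -173*(25 + 2*(6 + 1)³ + 5*(6 + 1)² + 10*(6 + 1))/(-808) = -173*(25 + 2*7³ + 5*7² + 10*7)*(-1/808) = -173*(25 + 2*343 + 5*49 + 70)*(-1/808) = -173*(25 + 686 + 245 + 70)*(-1/808) = -173*1026*(-1/808) = -177498*(-1/808) = 88749/404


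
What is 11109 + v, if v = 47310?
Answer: 58419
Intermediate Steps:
11109 + v = 11109 + 47310 = 58419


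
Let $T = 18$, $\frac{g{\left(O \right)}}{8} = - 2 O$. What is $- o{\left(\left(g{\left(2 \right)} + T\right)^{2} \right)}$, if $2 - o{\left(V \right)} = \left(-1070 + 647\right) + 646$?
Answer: $221$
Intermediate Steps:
$g{\left(O \right)} = - 16 O$ ($g{\left(O \right)} = 8 \left(- 2 O\right) = - 16 O$)
$o{\left(V \right)} = -221$ ($o{\left(V \right)} = 2 - \left(\left(-1070 + 647\right) + 646\right) = 2 - \left(-423 + 646\right) = 2 - 223 = -221$)
$- o{\left(\left(g{\left(2 \right)} + T\right)^{2} \right)} = \left(-1\right) \left(-221\right) = 221$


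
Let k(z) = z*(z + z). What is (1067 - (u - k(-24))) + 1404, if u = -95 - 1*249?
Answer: 3967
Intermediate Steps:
u = -344 (u = -95 - 249 = -344)
k(z) = 2*z² (k(z) = z*(2*z) = 2*z²)
(1067 - (u - k(-24))) + 1404 = (1067 - (-344 - 2*(-24)²)) + 1404 = (1067 - (-344 - 2*576)) + 1404 = (1067 - (-344 - 1*1152)) + 1404 = (1067 - (-344 - 1152)) + 1404 = (1067 - 1*(-1496)) + 1404 = (1067 + 1496) + 1404 = 2563 + 1404 = 3967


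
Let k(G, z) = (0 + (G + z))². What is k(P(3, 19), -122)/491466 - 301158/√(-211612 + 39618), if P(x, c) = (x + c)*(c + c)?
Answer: 84966/81911 + 150579*I*√171994/85997 ≈ 1.0373 + 726.17*I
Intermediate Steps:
P(x, c) = 2*c*(c + x) (P(x, c) = (c + x)*(2*c) = 2*c*(c + x))
k(G, z) = (G + z)²
k(P(3, 19), -122)/491466 - 301158/√(-211612 + 39618) = (2*19*(19 + 3) - 122)²/491466 - 301158/√(-211612 + 39618) = (2*19*22 - 122)²*(1/491466) - 301158*(-I*√171994/171994) = (836 - 122)²*(1/491466) - 301158*(-I*√171994/171994) = 714²*(1/491466) - (-150579)*I*√171994/85997 = 509796*(1/491466) + 150579*I*√171994/85997 = 84966/81911 + 150579*I*√171994/85997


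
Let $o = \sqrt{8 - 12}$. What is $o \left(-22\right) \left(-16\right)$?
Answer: $704 i \approx 704.0 i$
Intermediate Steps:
$o = 2 i$ ($o = \sqrt{-4} = 2 i \approx 2.0 i$)
$o \left(-22\right) \left(-16\right) = 2 i \left(-22\right) \left(-16\right) = - 44 i \left(-16\right) = 704 i$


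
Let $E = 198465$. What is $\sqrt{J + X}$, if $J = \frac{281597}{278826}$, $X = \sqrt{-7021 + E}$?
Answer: $\frac{\sqrt{78516565122 + 155487876552 \sqrt{47861}}}{278826} \approx 20.942$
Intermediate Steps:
$X = 2 \sqrt{47861}$ ($X = \sqrt{-7021 + 198465} = \sqrt{191444} = 2 \sqrt{47861} \approx 437.54$)
$J = \frac{281597}{278826}$ ($J = 281597 \cdot \frac{1}{278826} = \frac{281597}{278826} \approx 1.0099$)
$\sqrt{J + X} = \sqrt{\frac{281597}{278826} + 2 \sqrt{47861}}$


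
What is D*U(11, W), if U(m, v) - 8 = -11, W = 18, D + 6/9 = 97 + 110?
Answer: -619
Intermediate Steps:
D = 619/3 (D = -⅔ + (97 + 110) = -⅔ + 207 = 619/3 ≈ 206.33)
U(m, v) = -3 (U(m, v) = 8 - 11 = -3)
D*U(11, W) = (619/3)*(-3) = -619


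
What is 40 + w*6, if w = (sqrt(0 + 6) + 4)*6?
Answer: 184 + 36*sqrt(6) ≈ 272.18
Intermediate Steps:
w = 24 + 6*sqrt(6) (w = (sqrt(6) + 4)*6 = (4 + sqrt(6))*6 = 24 + 6*sqrt(6) ≈ 38.697)
40 + w*6 = 40 + (24 + 6*sqrt(6))*6 = 40 + (144 + 36*sqrt(6)) = 184 + 36*sqrt(6)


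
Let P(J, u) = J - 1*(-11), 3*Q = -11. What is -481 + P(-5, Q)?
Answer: -475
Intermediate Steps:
Q = -11/3 (Q = (⅓)*(-11) = -11/3 ≈ -3.6667)
P(J, u) = 11 + J (P(J, u) = J + 11 = 11 + J)
-481 + P(-5, Q) = -481 + (11 - 5) = -481 + 6 = -475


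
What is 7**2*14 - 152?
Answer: 534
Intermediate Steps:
7**2*14 - 152 = 49*14 - 152 = 686 - 152 = 534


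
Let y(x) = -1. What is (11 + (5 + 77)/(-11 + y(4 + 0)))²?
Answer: 625/36 ≈ 17.361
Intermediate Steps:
(11 + (5 + 77)/(-11 + y(4 + 0)))² = (11 + (5 + 77)/(-11 - 1))² = (11 + 82/(-12))² = (11 + 82*(-1/12))² = (11 - 41/6)² = (25/6)² = 625/36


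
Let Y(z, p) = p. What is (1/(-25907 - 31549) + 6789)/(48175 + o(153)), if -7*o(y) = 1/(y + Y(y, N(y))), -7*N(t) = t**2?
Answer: 484075359703/3435017017992 ≈ 0.14092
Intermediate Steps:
N(t) = -t**2/7
o(y) = -1/(7*(y - y**2/7))
(1/(-25907 - 31549) + 6789)/(48175 + o(153)) = (1/(-25907 - 31549) + 6789)/(48175 + 1/(153*(-7 + 153))) = (1/(-57456) + 6789)/(48175 + (1/153)/146) = (-1/57456 + 6789)/(48175 + (1/153)*(1/146)) = 390068783/(57456*(48175 + 1/22338)) = 390068783/(57456*(1076133151/22338)) = (390068783/57456)*(22338/1076133151) = 484075359703/3435017017992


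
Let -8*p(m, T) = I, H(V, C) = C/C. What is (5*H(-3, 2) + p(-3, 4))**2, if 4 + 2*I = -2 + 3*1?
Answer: 6889/256 ≈ 26.910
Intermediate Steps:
I = -3/2 (I = -2 + (-2 + 3*1)/2 = -2 + (-2 + 3)/2 = -2 + (1/2)*1 = -2 + 1/2 = -3/2 ≈ -1.5000)
H(V, C) = 1
p(m, T) = 3/16 (p(m, T) = -1/8*(-3/2) = 3/16)
(5*H(-3, 2) + p(-3, 4))**2 = (5*1 + 3/16)**2 = (5 + 3/16)**2 = (83/16)**2 = 6889/256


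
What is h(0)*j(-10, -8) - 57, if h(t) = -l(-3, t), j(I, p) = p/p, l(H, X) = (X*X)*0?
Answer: -57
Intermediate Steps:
l(H, X) = 0 (l(H, X) = X²*0 = 0)
j(I, p) = 1
h(t) = 0 (h(t) = -1*0 = 0)
h(0)*j(-10, -8) - 57 = 0*1 - 57 = 0 - 57 = -57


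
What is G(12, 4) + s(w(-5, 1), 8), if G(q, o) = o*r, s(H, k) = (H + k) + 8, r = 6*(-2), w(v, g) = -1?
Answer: -33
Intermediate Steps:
r = -12
s(H, k) = 8 + H + k
G(q, o) = -12*o (G(q, o) = o*(-12) = -12*o)
G(12, 4) + s(w(-5, 1), 8) = -12*4 + (8 - 1 + 8) = -48 + 15 = -33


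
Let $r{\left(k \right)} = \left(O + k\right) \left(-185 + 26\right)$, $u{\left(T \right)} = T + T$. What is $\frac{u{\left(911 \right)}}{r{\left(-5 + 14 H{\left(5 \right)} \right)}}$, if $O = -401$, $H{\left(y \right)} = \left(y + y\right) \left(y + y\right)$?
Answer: $- \frac{911}{79023} \approx -0.011528$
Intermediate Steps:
$H{\left(y \right)} = 4 y^{2}$ ($H{\left(y \right)} = 2 y 2 y = 4 y^{2}$)
$u{\left(T \right)} = 2 T$
$r{\left(k \right)} = 63759 - 159 k$ ($r{\left(k \right)} = \left(-401 + k\right) \left(-185 + 26\right) = \left(-401 + k\right) \left(-159\right) = 63759 - 159 k$)
$\frac{u{\left(911 \right)}}{r{\left(-5 + 14 H{\left(5 \right)} \right)}} = \frac{2 \cdot 911}{63759 - 159 \left(-5 + 14 \cdot 4 \cdot 5^{2}\right)} = \frac{1822}{63759 - 159 \left(-5 + 14 \cdot 4 \cdot 25\right)} = \frac{1822}{63759 - 159 \left(-5 + 14 \cdot 100\right)} = \frac{1822}{63759 - 159 \left(-5 + 1400\right)} = \frac{1822}{63759 - 221805} = \frac{1822}{-158046} = 1822 \left(- \frac{1}{158046}\right) = - \frac{911}{79023}$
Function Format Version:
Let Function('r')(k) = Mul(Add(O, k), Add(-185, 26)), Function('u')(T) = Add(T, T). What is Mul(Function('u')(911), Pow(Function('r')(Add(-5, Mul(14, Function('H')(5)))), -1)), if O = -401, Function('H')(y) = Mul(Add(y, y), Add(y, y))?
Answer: Rational(-911, 79023) ≈ -0.011528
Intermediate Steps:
Function('H')(y) = Mul(4, Pow(y, 2)) (Function('H')(y) = Mul(Mul(2, y), Mul(2, y)) = Mul(4, Pow(y, 2)))
Function('u')(T) = Mul(2, T)
Function('r')(k) = Add(63759, Mul(-159, k)) (Function('r')(k) = Mul(Add(-401, k), Add(-185, 26)) = Mul(Add(-401, k), -159) = Add(63759, Mul(-159, k)))
Mul(Function('u')(911), Pow(Function('r')(Add(-5, Mul(14, Function('H')(5)))), -1)) = Mul(Mul(2, 911), Pow(Add(63759, Mul(-159, Add(-5, Mul(14, Mul(4, Pow(5, 2)))))), -1)) = Mul(1822, Pow(Add(63759, Mul(-159, Add(-5, Mul(14, Mul(4, 25))))), -1)) = Mul(1822, Pow(Add(63759, Mul(-159, Add(-5, Mul(14, 100)))), -1)) = Mul(1822, Pow(Add(63759, Mul(-159, Add(-5, 1400))), -1)) = Mul(1822, Pow(Add(63759, Mul(-159, 1395)), -1)) = Mul(1822, Pow(Add(63759, -221805), -1)) = Mul(1822, Pow(-158046, -1)) = Mul(1822, Rational(-1, 158046)) = Rational(-911, 79023)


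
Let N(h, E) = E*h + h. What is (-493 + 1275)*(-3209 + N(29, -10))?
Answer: -2713540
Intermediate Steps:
N(h, E) = h + E*h
(-493 + 1275)*(-3209 + N(29, -10)) = (-493 + 1275)*(-3209 + 29*(1 - 10)) = 782*(-3209 + 29*(-9)) = 782*(-3209 - 261) = 782*(-3470) = -2713540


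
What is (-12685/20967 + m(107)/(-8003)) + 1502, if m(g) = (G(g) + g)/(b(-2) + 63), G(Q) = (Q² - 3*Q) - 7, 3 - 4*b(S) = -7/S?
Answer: 126720129577433/84402847203 ≈ 1501.4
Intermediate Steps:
b(S) = ¾ + 7/(4*S) (b(S) = ¾ - (-7)/(4*S) = ¾ + 7/(4*S))
G(Q) = -7 + Q² - 3*Q
m(g) = -56/503 - 16*g/503 + 8*g²/503 (m(g) = ((-7 + g² - 3*g) + g)/((¼)*(7 + 3*(-2))/(-2) + 63) = (-7 + g² - 2*g)/((¼)*(-½)*(7 - 6) + 63) = (-7 + g² - 2*g)/((¼)*(-½)*1 + 63) = (-7 + g² - 2*g)/(-⅛ + 63) = (-7 + g² - 2*g)/(503/8) = (-7 + g² - 2*g)*(8/503) = -56/503 - 16*g/503 + 8*g²/503)
(-12685/20967 + m(107)/(-8003)) + 1502 = (-12685/20967 + (-56/503 - 16/503*107 + (8/503)*107²)/(-8003)) + 1502 = (-12685*1/20967 + (-56/503 - 1712/503 + (8/503)*11449)*(-1/8003)) + 1502 = (-12685/20967 + (-56/503 - 1712/503 + 91592/503)*(-1/8003)) + 1502 = (-12685/20967 + (89824/503)*(-1/8003)) + 1502 = (-12685/20967 - 89824/4025509) + 1502 = -52946921473/84402847203 + 1502 = 126720129577433/84402847203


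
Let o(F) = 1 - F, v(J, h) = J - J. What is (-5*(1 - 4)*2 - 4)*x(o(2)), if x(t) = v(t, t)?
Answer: 0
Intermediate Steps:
v(J, h) = 0
x(t) = 0
(-5*(1 - 4)*2 - 4)*x(o(2)) = (-5*(1 - 4)*2 - 4)*0 = (-5*(-3)*2 - 4)*0 = (15*2 - 4)*0 = (30 - 4)*0 = 26*0 = 0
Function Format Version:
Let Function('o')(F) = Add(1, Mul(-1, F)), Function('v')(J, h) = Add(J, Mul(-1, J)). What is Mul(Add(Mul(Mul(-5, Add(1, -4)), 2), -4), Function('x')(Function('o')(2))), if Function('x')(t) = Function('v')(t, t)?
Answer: 0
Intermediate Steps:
Function('v')(J, h) = 0
Function('x')(t) = 0
Mul(Add(Mul(Mul(-5, Add(1, -4)), 2), -4), Function('x')(Function('o')(2))) = Mul(Add(Mul(Mul(-5, Add(1, -4)), 2), -4), 0) = Mul(Add(Mul(Mul(-5, -3), 2), -4), 0) = Mul(Add(Mul(15, 2), -4), 0) = Mul(Add(30, -4), 0) = Mul(26, 0) = 0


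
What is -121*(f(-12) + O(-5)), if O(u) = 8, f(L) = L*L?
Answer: -18392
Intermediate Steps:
f(L) = L**2
-121*(f(-12) + O(-5)) = -121*((-12)**2 + 8) = -121*(144 + 8) = -121*152 = -18392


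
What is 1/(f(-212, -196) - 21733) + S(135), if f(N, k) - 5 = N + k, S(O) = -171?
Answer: -3785257/22136 ≈ -171.00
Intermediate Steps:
f(N, k) = 5 + N + k (f(N, k) = 5 + (N + k) = 5 + N + k)
1/(f(-212, -196) - 21733) + S(135) = 1/((5 - 212 - 196) - 21733) - 171 = 1/(-403 - 21733) - 171 = 1/(-22136) - 171 = -1/22136 - 171 = -3785257/22136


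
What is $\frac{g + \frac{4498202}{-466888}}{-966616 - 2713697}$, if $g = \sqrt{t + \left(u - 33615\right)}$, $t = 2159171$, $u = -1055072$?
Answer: $\frac{2249101}{859146987972} - \frac{2 \sqrt{267621}}{3680313} \approx -0.00027851$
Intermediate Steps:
$g = 2 \sqrt{267621}$ ($g = \sqrt{2159171 - 1088687} = \sqrt{1070484} = 2 \sqrt{267621} \approx 1034.6$)
$\frac{g + \frac{4498202}{-466888}}{-966616 - 2713697} = \frac{2 \sqrt{267621} + \frac{4498202}{-466888}}{-966616 - 2713697} = \frac{2 \sqrt{267621} + 4498202 \left(- \frac{1}{466888}\right)}{-3680313} = \left(2 \sqrt{267621} - \frac{2249101}{233444}\right) \left(- \frac{1}{3680313}\right) = \left(- \frac{2249101}{233444} + 2 \sqrt{267621}\right) \left(- \frac{1}{3680313}\right) = \frac{2249101}{859146987972} - \frac{2 \sqrt{267621}}{3680313}$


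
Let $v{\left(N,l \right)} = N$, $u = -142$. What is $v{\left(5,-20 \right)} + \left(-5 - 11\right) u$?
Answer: $2277$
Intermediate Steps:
$v{\left(5,-20 \right)} + \left(-5 - 11\right) u = 5 + \left(-5 - 11\right) \left(-142\right) = 5 - -2272 = 5 + 2272 = 2277$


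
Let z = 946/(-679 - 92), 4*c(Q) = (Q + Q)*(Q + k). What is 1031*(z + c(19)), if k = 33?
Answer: 391705768/771 ≈ 5.0805e+5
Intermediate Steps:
c(Q) = Q*(33 + Q)/2 (c(Q) = ((Q + Q)*(Q + 33))/4 = ((2*Q)*(33 + Q))/4 = (2*Q*(33 + Q))/4 = Q*(33 + Q)/2)
z = -946/771 (z = 946/(-771) = 946*(-1/771) = -946/771 ≈ -1.2270)
1031*(z + c(19)) = 1031*(-946/771 + (½)*19*(33 + 19)) = 1031*(-946/771 + (½)*19*52) = 1031*(-946/771 + 494) = 1031*(379928/771) = 391705768/771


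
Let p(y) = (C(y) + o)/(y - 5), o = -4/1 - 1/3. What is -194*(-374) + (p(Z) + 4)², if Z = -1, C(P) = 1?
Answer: 5878717/81 ≈ 72577.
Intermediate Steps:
o = -13/3 (o = -4*1 - 1*⅓ = -4 - ⅓ = -13/3 ≈ -4.3333)
p(y) = -10/(3*(-5 + y)) (p(y) = (1 - 13/3)/(y - 5) = -10/(3*(-5 + y)))
-194*(-374) + (p(Z) + 4)² = -194*(-374) + (-10/(-15 + 3*(-1)) + 4)² = 72556 + (-10/(-15 - 3) + 4)² = 72556 + (-10/(-18) + 4)² = 72556 + (-10*(-1/18) + 4)² = 72556 + (5/9 + 4)² = 72556 + (41/9)² = 72556 + 1681/81 = 5878717/81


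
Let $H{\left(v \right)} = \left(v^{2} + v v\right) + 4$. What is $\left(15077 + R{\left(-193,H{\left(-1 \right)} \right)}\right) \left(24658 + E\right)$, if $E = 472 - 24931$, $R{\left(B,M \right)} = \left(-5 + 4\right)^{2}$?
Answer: $3000522$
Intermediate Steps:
$H{\left(v \right)} = 4 + 2 v^{2}$ ($H{\left(v \right)} = \left(v^{2} + v^{2}\right) + 4 = 2 v^{2} + 4 = 4 + 2 v^{2}$)
$R{\left(B,M \right)} = 1$ ($R{\left(B,M \right)} = \left(-1\right)^{2} = 1$)
$E = -24459$ ($E = 472 - 24931 = -24459$)
$\left(15077 + R{\left(-193,H{\left(-1 \right)} \right)}\right) \left(24658 + E\right) = \left(15077 + 1\right) \left(24658 - 24459\right) = 15078 \cdot 199 = 3000522$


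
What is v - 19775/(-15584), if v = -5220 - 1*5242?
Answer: -163020033/15584 ≈ -10461.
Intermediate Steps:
v = -10462 (v = -5220 - 5242 = -10462)
v - 19775/(-15584) = -10462 - 19775/(-15584) = -10462 - 19775*(-1/15584) = -10462 + 19775/15584 = -163020033/15584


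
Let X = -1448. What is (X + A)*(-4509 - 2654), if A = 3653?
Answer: -15794415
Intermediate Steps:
(X + A)*(-4509 - 2654) = (-1448 + 3653)*(-4509 - 2654) = 2205*(-7163) = -15794415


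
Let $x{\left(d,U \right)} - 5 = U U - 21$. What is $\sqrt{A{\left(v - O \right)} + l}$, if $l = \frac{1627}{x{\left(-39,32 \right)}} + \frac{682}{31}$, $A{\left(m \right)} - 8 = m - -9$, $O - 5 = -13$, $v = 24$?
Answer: $\frac{\sqrt{512365}}{84} \approx 8.5214$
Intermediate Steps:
$O = -8$ ($O = 5 - 13 = -8$)
$x{\left(d,U \right)} = -16 + U^{2}$ ($x{\left(d,U \right)} = 5 + \left(U U - 21\right) = 5 + \left(U^{2} - 21\right) = 5 + \left(-21 + U^{2}\right) = -16 + U^{2}$)
$A{\left(m \right)} = 17 + m$ ($A{\left(m \right)} = 8 + \left(m - -9\right) = 8 + \left(m + 9\right) = 8 + \left(9 + m\right) = 17 + m$)
$l = \frac{23803}{1008}$ ($l = \frac{1627}{-16 + 32^{2}} + \frac{682}{31} = \frac{1627}{-16 + 1024} + 682 \cdot \frac{1}{31} = \frac{1627}{1008} + 22 = \frac{23803}{1008} \approx 23.614$)
$\sqrt{A{\left(v - O \right)} + l} = \sqrt{\left(17 + \left(24 - -8\right)\right) + \frac{23803}{1008}} = \sqrt{\left(17 + \left(24 + 8\right)\right) + \frac{23803}{1008}} = \sqrt{\left(17 + 32\right) + \frac{23803}{1008}} = \sqrt{49 + \frac{23803}{1008}} = \sqrt{\frac{73195}{1008}} = \frac{\sqrt{512365}}{84}$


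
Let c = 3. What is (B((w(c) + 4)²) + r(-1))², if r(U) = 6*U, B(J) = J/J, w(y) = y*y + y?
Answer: 25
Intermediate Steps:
w(y) = y + y² (w(y) = y² + y = y + y²)
B(J) = 1
(B((w(c) + 4)²) + r(-1))² = (1 + 6*(-1))² = (1 - 6)² = (-5)² = 25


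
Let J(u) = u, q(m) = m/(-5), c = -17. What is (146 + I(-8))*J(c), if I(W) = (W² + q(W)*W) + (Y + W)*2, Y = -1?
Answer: -15232/5 ≈ -3046.4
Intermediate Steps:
q(m) = -m/5 (q(m) = m*(-⅕) = -m/5)
I(W) = -2 + 2*W + 4*W²/5 (I(W) = (W² + (-W/5)*W) + (-1 + W)*2 = (W² - W²/5) + (-2 + 2*W) = 4*W²/5 + (-2 + 2*W) = -2 + 2*W + 4*W²/5)
(146 + I(-8))*J(c) = (146 + (-2 + 2*(-8) + (⅘)*(-8)²))*(-17) = (146 + (-2 - 16 + (⅘)*64))*(-17) = (146 + (-2 - 16 + 256/5))*(-17) = (146 + 166/5)*(-17) = (896/5)*(-17) = -15232/5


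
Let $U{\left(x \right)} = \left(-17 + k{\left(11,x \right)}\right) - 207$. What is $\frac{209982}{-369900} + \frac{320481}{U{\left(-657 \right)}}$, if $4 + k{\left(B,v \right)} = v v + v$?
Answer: $\frac{780367657}{4426100100} \approx 0.17631$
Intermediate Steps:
$k{\left(B,v \right)} = -4 + v + v^{2}$ ($k{\left(B,v \right)} = -4 + \left(v v + v\right) = -4 + \left(v^{2} + v\right) = -4 + \left(v + v^{2}\right) = -4 + v + v^{2}$)
$U{\left(x \right)} = -228 + x + x^{2}$ ($U{\left(x \right)} = \left(-17 + \left(-4 + x + x^{2}\right)\right) - 207 = \left(-21 + x + x^{2}\right) - 207 = -228 + x + x^{2}$)
$\frac{209982}{-369900} + \frac{320481}{U{\left(-657 \right)}} = \frac{209982}{-369900} + \frac{320481}{-228 - 657 + \left(-657\right)^{2}} = 209982 \left(- \frac{1}{369900}\right) + \frac{320481}{-228 - 657 + 431649} = - \frac{34997}{61650} + \frac{320481}{430764} = - \frac{34997}{61650} + 320481 \cdot \frac{1}{430764} = - \frac{34997}{61650} + \frac{106827}{143588} = \frac{780367657}{4426100100}$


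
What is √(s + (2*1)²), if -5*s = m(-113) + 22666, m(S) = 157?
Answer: I*√114015/5 ≈ 67.532*I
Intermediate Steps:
s = -22823/5 (s = -(157 + 22666)/5 = -⅕*22823 = -22823/5 ≈ -4564.6)
√(s + (2*1)²) = √(-22823/5 + (2*1)²) = √(-22823/5 + 2²) = √(-22823/5 + 4) = √(-22803/5) = I*√114015/5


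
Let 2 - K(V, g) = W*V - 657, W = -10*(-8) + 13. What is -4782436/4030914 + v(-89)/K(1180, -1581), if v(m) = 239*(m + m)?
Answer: -175094878964/219848065017 ≈ -0.79644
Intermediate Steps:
W = 93 (W = 80 + 13 = 93)
K(V, g) = 659 - 93*V (K(V, g) = 2 - (93*V - 657) = 2 - (-657 + 93*V) = 2 + (657 - 93*V) = 659 - 93*V)
v(m) = 478*m (v(m) = 239*(2*m) = 478*m)
-4782436/4030914 + v(-89)/K(1180, -1581) = -4782436/4030914 + (478*(-89))/(659 - 93*1180) = -4782436*1/4030914 - 42542/(659 - 109740) = -2391218/2015457 - 42542/(-109081) = -2391218/2015457 - 42542*(-1/109081) = -2391218/2015457 + 42542/109081 = -175094878964/219848065017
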